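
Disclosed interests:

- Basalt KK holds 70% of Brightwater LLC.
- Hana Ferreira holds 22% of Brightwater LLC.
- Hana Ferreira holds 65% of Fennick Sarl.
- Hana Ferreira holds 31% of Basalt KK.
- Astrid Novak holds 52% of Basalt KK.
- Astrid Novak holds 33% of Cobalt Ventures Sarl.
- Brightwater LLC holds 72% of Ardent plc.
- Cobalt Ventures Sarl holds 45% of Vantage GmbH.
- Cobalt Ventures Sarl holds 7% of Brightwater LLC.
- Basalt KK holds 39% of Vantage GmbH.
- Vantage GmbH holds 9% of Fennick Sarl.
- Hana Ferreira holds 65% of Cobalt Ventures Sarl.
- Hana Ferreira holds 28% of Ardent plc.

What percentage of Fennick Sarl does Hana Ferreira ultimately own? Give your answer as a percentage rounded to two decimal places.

68.72%

Hana reaches Fennick along 3 paths.
Via Cobalt → Vantage: 65% × 45% × 9% = 2.6325%.
Via Basalt → Vantage: 31% × 39% × 9% = 1.0881%.
Direct stake: 65% = 65%.
Total: 2.6325% + 1.0881% + 65% = 68.7206%.
Rounded: 68.72%.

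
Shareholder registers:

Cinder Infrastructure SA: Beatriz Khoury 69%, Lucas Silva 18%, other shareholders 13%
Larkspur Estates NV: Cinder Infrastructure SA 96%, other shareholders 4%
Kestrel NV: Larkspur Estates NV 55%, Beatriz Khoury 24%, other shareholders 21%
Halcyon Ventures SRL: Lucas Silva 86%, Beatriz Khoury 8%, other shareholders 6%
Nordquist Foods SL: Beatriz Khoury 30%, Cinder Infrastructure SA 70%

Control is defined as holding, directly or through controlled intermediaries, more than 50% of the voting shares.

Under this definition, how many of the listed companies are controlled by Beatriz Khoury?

4

Beatriz holds 69% of Cinder, so Beatriz controls Cinder.
Cinder holds 96% of Larkspur, so Beatriz controls Larkspur.
Larkspur and Beatriz together hold 55% + 24% = 79% of Kestrel, so Beatriz controls Kestrel.
Beatriz and Cinder together hold 30% + 70% = 100% of Nordquist, so Beatriz controls Nordquist.
No other company's threshold is met.
Beatriz controls 4 companies.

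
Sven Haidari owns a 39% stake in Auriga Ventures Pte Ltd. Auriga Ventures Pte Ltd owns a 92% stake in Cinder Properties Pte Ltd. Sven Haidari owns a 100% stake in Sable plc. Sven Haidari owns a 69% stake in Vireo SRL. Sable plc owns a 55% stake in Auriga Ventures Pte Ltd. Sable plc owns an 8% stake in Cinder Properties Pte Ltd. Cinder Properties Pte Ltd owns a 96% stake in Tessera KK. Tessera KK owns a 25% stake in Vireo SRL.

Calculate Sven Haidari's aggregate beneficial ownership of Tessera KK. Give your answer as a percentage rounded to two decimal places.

Sven reaches Tessera along 3 paths.
Via Sable → Cinder: 100% × 8% × 96% = 7.68%.
Via Auriga → Cinder: 39% × 92% × 96% = 34.4448%.
Via Sable → Auriga → Cinder: 100% × 55% × 92% × 96% = 48.576%.
Total: 7.68% + 34.4448% + 48.576% = 90.7008%.
Rounded: 90.70%.

90.70%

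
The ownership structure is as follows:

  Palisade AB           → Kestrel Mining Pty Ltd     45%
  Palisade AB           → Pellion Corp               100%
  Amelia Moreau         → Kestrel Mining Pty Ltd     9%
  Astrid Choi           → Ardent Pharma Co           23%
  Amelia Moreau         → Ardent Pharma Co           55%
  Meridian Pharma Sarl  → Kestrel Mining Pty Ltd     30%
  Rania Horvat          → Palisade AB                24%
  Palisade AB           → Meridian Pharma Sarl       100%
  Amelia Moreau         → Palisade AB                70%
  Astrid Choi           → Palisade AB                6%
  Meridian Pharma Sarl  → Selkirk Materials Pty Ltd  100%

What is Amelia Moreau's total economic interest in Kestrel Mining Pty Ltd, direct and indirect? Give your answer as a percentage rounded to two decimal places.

61.50%

Amelia reaches Kestrel along 3 paths.
Via Palisade: 70% × 45% = 31.5%.
Via Palisade → Meridian: 70% × 100% × 30% = 21%.
Direct stake: 9% = 9%.
Total: 31.5% + 21% + 9% = 61.5%.
Rounded: 61.50%.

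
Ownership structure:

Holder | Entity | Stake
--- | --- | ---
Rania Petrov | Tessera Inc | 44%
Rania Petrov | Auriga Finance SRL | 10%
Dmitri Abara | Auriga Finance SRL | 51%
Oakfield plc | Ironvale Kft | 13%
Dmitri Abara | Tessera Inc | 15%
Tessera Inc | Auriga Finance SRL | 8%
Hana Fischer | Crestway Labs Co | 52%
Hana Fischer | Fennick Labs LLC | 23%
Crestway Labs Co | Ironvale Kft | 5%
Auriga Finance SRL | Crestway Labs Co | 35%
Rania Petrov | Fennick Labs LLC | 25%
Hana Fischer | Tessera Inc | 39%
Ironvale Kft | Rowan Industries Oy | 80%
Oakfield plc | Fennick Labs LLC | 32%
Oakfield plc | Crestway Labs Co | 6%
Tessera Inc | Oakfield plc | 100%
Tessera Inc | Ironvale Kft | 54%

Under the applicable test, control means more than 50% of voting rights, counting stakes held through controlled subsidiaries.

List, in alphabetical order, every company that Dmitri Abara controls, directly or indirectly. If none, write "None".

Auriga Finance SRL

Dmitri holds 51% of Auriga, so Dmitri controls Auriga.
No other company's threshold is met.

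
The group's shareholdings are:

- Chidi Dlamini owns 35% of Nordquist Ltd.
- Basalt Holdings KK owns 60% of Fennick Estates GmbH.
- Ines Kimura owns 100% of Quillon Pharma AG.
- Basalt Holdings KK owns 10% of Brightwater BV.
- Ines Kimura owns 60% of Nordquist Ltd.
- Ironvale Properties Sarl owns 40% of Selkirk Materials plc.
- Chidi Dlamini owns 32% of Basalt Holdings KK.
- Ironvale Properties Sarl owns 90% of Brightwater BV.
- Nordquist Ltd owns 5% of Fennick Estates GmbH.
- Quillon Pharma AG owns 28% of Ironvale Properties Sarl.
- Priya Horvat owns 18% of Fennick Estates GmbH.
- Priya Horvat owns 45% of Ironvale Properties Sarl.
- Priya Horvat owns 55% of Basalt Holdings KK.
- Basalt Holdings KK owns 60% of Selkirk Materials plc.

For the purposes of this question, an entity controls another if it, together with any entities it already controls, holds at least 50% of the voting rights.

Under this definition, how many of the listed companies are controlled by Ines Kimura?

2

Ines holds 100% of Quillon, so Ines controls Quillon.
Ines holds 60% of Nordquist, so Ines controls Nordquist.
No other company's threshold is met.
Ines controls 2 companies.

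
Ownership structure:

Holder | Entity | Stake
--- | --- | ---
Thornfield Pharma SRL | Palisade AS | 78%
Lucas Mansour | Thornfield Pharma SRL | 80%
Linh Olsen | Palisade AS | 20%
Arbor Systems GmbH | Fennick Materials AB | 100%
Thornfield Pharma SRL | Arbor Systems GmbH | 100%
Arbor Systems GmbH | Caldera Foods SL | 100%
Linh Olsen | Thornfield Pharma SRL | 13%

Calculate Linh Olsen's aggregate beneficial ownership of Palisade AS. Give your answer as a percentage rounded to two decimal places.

Linh reaches Palisade along 2 paths.
Via Thornfield: 13% × 78% = 10.14%.
Direct stake: 20% = 20%.
Total: 10.14% + 20% = 30.14%.

30.14%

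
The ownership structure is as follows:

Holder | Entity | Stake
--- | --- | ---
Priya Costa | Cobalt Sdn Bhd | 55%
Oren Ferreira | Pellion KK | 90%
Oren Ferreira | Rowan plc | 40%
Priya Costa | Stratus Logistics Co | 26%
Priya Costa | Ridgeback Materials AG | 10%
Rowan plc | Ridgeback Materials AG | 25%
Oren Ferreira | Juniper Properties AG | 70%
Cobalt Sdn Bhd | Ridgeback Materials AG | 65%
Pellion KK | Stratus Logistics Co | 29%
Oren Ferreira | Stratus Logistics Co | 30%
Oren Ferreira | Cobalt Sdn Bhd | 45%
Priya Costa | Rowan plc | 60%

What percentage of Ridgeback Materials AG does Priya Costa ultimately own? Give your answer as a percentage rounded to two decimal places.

Priya reaches Ridgeback along 3 paths.
Via Cobalt: 55% × 65% = 35.75%.
Direct stake: 10% = 10%.
Via Rowan: 60% × 25% = 15%.
Total: 35.75% + 10% + 15% = 60.75%.

60.75%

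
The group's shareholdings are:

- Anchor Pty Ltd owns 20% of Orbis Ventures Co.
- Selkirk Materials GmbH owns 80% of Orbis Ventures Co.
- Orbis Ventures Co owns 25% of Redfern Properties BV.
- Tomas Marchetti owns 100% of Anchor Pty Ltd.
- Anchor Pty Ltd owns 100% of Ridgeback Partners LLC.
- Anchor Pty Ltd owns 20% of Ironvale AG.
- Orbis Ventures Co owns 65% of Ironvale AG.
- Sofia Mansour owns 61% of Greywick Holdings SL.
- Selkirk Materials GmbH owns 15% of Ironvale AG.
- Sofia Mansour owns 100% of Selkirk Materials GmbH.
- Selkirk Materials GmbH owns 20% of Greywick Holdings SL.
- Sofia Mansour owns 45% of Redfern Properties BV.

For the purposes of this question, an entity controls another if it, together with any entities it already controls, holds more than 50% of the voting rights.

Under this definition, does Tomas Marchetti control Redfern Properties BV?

Tomas holds 100% of Anchor, so Tomas controls Anchor.
Anchor holds 100% of Ridgeback, so Tomas controls Ridgeback.
Neither Tomas nor any entity Tomas controls holds any voting interest in Redfern.
So Tomas does not control Redfern.

No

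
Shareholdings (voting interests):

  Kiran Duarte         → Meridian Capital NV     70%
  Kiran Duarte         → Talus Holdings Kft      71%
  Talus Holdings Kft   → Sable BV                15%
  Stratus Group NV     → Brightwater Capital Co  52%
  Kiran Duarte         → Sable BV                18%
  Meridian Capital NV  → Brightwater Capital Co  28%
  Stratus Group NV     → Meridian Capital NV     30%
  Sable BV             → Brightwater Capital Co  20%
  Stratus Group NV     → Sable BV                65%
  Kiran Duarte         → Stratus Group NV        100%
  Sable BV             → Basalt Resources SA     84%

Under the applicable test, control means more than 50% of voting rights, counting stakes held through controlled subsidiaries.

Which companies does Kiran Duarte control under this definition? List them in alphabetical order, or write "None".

Basalt Resources SA, Brightwater Capital Co, Meridian Capital NV, Sable BV, Stratus Group NV, Talus Holdings Kft

Kiran holds 71% of Talus, so Kiran controls Talus.
Kiran holds 100% of Stratus, so Kiran controls Stratus.
Talus and Stratus and Kiran together hold 15% + 65% + 18% = 98% of Sable, so Kiran controls Sable.
Kiran and Stratus together hold 70% + 30% = 100% of Meridian, so Kiran controls Meridian.
Meridian and Stratus and Sable together hold 28% + 52% + 20% = 100% of Brightwater, so Kiran controls Brightwater.
Sable holds 84% of Basalt, so Kiran controls Basalt.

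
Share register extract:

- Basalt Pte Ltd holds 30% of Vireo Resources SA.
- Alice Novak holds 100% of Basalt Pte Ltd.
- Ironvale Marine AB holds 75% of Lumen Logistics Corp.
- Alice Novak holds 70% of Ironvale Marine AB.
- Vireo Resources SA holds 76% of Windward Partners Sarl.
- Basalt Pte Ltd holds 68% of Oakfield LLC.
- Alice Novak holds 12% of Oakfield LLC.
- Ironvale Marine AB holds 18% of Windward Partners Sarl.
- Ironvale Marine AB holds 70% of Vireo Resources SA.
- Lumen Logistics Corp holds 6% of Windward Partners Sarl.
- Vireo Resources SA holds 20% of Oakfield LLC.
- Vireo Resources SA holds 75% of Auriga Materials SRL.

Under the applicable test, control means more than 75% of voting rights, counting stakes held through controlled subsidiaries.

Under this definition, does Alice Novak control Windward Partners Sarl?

Alice holds 100% of Basalt, so Alice controls Basalt.
Basalt and Alice together hold 68% + 12% = 80% of Oakfield, so Alice controls Oakfield.
Neither Alice nor any entity Alice controls holds any voting interest in Windward.
So Alice does not control Windward.

No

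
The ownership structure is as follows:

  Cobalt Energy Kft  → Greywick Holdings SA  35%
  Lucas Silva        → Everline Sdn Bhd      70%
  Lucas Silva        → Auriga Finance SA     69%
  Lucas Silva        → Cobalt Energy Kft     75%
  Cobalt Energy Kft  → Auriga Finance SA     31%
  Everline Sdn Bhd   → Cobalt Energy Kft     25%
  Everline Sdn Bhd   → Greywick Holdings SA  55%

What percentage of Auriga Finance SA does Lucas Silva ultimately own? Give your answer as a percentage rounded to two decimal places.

97.68%

Lucas reaches Auriga along 3 paths.
Direct stake: 69% = 69%.
Via Cobalt: 75% × 31% = 23.25%.
Via Everline → Cobalt: 70% × 25% × 31% = 5.425%.
Total: 69% + 23.25% + 5.425% = 97.675%.
Rounded: 97.68%.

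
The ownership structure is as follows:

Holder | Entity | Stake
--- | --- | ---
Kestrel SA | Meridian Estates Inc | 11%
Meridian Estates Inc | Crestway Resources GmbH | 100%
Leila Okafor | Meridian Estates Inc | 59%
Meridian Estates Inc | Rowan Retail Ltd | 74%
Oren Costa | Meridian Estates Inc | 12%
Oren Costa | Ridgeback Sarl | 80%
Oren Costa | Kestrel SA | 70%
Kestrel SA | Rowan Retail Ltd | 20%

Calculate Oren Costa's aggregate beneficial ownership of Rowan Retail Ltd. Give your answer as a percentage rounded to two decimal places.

28.58%

Oren reaches Rowan along 3 paths.
Via Kestrel → Meridian: 70% × 11% × 74% = 5.698%.
Via Meridian: 12% × 74% = 8.88%.
Via Kestrel: 70% × 20% = 14%.
Total: 5.698% + 8.88% + 14% = 28.578%.
Rounded: 28.58%.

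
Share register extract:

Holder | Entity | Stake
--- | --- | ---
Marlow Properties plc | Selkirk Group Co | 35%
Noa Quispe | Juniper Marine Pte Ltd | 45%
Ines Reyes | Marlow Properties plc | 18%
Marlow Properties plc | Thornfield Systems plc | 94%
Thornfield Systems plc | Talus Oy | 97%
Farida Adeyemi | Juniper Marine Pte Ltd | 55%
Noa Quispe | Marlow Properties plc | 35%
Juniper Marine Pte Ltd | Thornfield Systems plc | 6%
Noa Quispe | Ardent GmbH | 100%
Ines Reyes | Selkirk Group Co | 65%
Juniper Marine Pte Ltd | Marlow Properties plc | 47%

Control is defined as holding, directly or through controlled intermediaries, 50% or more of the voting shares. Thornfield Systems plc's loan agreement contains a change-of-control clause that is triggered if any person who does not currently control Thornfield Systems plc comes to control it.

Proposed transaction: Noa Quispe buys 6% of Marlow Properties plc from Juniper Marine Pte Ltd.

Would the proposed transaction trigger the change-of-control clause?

The purchase adds only to Noa's holdings (Juniper's stake shrinks), so Noa is the only person who could newly come to control Thornfield.
Noa holds 100% of Ardent, so Noa controls Ardent.
Neither Noa nor any entity Noa controls holds any voting interest in Thornfield.
So before the transaction, Noa does not control Thornfield.
After the purchase, Noa's direct stake in Marlow rises to 35% + 6% = 41%, and Juniper's stake falls to 41%.
Noa's side now holds 41% of Marlow, not ≥ 50%, so Noa still does not control Marlow.
After the transaction, neither Noa nor any entity Noa controls holds a voting interest in Thornfield, so Noa still does not control it.
No new person acquires control, so the clause is not triggered.

No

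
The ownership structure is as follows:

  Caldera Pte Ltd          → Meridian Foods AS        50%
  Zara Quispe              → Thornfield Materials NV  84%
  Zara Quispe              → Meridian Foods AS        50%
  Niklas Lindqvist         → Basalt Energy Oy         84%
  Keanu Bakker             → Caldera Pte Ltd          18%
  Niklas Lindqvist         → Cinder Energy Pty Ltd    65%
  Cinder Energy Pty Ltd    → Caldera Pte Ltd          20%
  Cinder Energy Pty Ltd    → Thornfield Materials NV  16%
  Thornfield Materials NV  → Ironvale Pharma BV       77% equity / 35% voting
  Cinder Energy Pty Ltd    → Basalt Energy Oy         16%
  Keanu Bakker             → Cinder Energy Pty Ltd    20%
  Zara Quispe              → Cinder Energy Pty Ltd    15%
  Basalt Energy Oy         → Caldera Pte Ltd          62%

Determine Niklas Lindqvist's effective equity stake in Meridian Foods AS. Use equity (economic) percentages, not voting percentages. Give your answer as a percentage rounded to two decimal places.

Niklas reaches Meridian along 3 paths.
Via Basalt → Caldera: 84% × 62% × 50% = 26.04%.
Via Cinder → Basalt → Caldera: 65% × 16% × 62% × 50% = 3.224%.
Via Cinder → Caldera: 65% × 20% × 50% = 6.5%.
Total: 26.04% + 3.224% + 6.5% = 35.764%.
Rounded: 35.76%.

35.76%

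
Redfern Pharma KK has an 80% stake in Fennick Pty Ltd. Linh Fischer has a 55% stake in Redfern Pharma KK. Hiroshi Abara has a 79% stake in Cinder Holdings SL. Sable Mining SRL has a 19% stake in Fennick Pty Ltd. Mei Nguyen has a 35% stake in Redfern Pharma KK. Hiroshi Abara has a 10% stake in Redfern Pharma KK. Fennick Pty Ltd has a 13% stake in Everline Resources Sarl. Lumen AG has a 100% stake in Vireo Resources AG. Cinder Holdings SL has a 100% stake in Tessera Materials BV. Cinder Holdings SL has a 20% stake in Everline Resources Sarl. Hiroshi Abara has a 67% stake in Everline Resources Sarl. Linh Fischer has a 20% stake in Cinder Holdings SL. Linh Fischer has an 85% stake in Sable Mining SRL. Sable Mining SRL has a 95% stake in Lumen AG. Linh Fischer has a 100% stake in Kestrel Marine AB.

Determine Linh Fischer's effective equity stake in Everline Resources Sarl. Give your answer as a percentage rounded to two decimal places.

11.82%

Linh reaches Everline along 3 paths.
Via Cinder: 20% × 20% = 4%.
Via Sable → Fennick: 85% × 19% × 13% = 2.0995%.
Via Redfern → Fennick: 55% × 80% × 13% = 5.72%.
Total: 4% + 2.0995% + 5.72% = 11.8195%.
Rounded: 11.82%.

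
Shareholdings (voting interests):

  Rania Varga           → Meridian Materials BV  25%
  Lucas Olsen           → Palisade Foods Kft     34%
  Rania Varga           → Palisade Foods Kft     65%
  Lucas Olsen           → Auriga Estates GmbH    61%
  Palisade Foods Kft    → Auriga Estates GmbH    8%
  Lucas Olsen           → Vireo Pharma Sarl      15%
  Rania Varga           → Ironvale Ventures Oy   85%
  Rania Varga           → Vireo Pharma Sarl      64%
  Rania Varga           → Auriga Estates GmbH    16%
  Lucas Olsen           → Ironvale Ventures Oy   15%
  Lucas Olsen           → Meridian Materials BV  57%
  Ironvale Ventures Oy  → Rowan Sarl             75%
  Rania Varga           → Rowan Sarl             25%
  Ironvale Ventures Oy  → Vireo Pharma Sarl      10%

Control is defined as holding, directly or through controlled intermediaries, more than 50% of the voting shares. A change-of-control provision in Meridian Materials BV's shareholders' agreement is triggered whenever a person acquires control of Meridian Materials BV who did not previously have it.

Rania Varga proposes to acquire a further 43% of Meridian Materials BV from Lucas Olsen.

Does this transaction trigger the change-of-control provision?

Yes

The purchase adds only to Rania's holdings (Lucas's stake shrinks), so Rania is the only person who could newly come to control Meridian.
Rania holds 85% of Ironvale, so Rania controls Ironvale.
Rania and Ironvale together hold 64% + 10% = 74% of Vireo, so Rania controls Vireo.
Rania holds 65% of Palisade, so Rania controls Palisade.
Ironvale and Rania together hold 75% + 25% = 100% of Rowan, so Rania controls Rowan.
In Meridian, Rania's side holds only 25%, not > 50%.
So before the transaction, Rania does not control Meridian.
After the purchase, Rania's direct stake in Meridian rises to 25% + 43% = 68%, and Lucas's stake falls to 14%.
Rania holds 68% of Meridian, so Rania controls Meridian.
Rania did not control Meridian before and does after, so the clause is triggered.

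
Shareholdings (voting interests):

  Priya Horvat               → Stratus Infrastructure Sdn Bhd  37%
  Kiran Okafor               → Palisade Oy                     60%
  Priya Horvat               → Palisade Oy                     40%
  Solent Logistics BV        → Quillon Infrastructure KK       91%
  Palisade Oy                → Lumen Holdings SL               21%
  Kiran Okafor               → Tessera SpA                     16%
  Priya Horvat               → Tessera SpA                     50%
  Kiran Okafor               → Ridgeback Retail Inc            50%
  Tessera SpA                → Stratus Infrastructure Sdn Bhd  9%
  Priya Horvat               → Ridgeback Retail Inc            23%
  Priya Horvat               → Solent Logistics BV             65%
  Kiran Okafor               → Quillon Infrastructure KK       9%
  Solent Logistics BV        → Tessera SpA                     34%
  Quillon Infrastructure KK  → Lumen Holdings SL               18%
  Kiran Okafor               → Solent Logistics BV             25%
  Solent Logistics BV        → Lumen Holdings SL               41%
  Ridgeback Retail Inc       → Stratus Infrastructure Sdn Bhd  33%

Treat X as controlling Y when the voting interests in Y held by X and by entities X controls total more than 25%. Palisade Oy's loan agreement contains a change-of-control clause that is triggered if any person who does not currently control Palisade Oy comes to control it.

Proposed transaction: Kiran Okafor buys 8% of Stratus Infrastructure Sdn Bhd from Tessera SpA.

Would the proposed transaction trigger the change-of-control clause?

The purchase adds only to Kiran's holdings (Tessera's stake shrinks), so Kiran is the only person who could newly come to control Palisade.
Kiran holds 60% of Palisade, so Kiran controls Palisade.
So Kiran already controls Palisade before the transaction.
After the purchase, Kiran holds 8% of Stratus directly, and Tessera's stake falls to 1%.
Kiran controlled Palisade already, so this is not a new person acquiring control; every other person's position is unchanged or reduced.
No new person acquires control, so the clause is not triggered.

No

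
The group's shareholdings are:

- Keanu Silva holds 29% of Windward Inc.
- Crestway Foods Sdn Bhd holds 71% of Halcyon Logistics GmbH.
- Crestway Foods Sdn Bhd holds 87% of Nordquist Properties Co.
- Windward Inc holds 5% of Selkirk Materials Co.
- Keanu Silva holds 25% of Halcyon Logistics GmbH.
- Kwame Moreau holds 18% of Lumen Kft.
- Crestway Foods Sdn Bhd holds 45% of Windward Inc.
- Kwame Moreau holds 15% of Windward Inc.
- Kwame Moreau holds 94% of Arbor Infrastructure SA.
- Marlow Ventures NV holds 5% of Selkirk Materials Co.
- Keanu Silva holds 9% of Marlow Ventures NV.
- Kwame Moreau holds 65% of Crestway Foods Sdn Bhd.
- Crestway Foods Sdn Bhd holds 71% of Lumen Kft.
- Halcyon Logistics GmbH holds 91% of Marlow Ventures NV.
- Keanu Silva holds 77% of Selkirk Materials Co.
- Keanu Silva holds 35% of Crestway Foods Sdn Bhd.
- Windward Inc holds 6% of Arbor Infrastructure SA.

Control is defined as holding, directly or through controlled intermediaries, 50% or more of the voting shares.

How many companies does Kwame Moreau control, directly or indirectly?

7

Kwame holds 65% of Crestway, so Kwame controls Crestway.
Crestway holds 71% of Halcyon, so Kwame controls Halcyon.
Kwame and Crestway together hold 15% + 45% = 60% of Windward, so Kwame controls Windward.
Halcyon holds 91% of Marlow, so Kwame controls Marlow.
Kwame and Windward together hold 94% + 6% = 100% of Arbor, so Kwame controls Arbor.
Crestway holds 87% of Nordquist, so Kwame controls Nordquist.
Kwame and Crestway together hold 18% + 71% = 89% of Lumen, so Kwame controls Lumen.
No other company's threshold is met.
Kwame controls 7 companies.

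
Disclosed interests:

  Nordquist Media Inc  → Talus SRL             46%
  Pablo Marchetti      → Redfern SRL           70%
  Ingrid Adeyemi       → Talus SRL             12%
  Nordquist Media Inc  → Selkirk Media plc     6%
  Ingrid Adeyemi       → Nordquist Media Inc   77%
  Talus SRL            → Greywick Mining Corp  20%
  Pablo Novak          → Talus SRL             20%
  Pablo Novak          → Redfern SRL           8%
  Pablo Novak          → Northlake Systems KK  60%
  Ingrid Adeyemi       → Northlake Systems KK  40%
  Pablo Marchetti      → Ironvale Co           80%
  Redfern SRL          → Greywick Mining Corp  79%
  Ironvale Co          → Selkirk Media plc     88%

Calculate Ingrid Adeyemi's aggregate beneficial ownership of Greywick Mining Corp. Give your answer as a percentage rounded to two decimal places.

9.48%

Ingrid reaches Greywick along 2 paths.
Via Talus: 12% × 20% = 2.4%.
Via Nordquist → Talus: 77% × 46% × 20% = 7.084%.
Total: 2.4% + 7.084% = 9.484%.
Rounded: 9.48%.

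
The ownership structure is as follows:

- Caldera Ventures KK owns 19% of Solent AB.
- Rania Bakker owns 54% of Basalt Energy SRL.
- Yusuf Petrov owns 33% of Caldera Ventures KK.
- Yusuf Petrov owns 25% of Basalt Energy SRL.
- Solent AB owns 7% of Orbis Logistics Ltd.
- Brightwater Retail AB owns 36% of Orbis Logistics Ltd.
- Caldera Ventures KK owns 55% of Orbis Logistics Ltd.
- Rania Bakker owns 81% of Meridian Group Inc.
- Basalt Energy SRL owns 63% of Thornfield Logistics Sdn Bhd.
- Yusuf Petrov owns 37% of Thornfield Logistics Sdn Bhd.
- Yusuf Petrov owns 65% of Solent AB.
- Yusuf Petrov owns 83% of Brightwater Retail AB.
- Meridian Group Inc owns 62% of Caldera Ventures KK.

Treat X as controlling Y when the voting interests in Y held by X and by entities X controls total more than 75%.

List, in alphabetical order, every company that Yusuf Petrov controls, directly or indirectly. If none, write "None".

Brightwater Retail AB

Yusuf holds 83% of Brightwater, so Yusuf controls Brightwater.
No other company's threshold is met.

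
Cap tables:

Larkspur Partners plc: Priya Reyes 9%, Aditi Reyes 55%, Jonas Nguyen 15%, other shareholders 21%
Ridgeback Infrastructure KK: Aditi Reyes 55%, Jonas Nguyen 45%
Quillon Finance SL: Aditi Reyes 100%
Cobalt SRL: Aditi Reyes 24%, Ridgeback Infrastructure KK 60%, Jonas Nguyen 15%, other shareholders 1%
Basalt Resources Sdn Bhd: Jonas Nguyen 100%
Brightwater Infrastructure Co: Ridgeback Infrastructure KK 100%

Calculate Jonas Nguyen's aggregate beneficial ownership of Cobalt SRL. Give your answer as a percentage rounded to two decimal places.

42.00%

Jonas reaches Cobalt along 2 paths.
Via Ridgeback: 45% × 60% = 27%.
Direct stake: 15% = 15%.
Total: 27% + 15% = 42%.
Rounded: 42.00%.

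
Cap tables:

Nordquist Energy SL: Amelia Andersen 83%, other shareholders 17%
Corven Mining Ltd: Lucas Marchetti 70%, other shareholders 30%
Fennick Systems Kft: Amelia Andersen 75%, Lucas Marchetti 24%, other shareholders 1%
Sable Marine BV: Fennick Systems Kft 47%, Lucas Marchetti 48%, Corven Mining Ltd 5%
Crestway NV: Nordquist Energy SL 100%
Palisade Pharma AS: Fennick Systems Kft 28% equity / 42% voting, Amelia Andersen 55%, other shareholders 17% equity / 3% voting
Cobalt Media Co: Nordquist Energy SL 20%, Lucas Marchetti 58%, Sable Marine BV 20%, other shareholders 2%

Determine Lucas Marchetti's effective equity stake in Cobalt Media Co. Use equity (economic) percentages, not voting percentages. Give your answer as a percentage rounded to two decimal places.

Lucas reaches Cobalt along 4 paths.
Direct stake: 58% = 58%.
Via Fennick → Sable: 24% × 47% × 20% = 2.256%.
Via Sable: 48% × 20% = 9.6%.
Via Corven → Sable: 70% × 5% × 20% = 0.7%.
Total: 58% + 2.256% + 9.6% + 0.7% = 70.556%.
Rounded: 70.56%.

70.56%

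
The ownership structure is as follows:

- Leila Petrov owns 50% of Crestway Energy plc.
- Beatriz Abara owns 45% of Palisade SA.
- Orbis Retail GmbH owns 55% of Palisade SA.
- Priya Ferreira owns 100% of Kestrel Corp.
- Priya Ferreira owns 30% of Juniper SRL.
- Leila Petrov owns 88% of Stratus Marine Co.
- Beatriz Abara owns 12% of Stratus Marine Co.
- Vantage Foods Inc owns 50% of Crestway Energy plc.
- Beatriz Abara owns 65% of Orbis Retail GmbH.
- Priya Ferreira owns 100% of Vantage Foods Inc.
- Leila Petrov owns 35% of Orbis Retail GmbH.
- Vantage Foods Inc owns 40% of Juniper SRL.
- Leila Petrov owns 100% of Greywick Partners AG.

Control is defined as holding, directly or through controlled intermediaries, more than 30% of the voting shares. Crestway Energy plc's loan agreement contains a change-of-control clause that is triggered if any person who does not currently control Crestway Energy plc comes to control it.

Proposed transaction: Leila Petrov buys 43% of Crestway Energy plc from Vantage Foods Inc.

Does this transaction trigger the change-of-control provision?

No

The purchase adds only to Leila's holdings (Vantage's stake shrinks), so Leila is the only person who could newly come to control Crestway.
Leila holds 50% of Crestway, so Leila controls Crestway.
So Leila already controls Crestway before the transaction.
After the purchase, Leila's direct stake in Crestway rises to 50% + 43% = 93%, and Vantage's stake falls to 7%.
Leila controlled Crestway already, so this is not a new person acquiring control; every other person's position is unchanged or reduced.
No new person acquires control, so the clause is not triggered.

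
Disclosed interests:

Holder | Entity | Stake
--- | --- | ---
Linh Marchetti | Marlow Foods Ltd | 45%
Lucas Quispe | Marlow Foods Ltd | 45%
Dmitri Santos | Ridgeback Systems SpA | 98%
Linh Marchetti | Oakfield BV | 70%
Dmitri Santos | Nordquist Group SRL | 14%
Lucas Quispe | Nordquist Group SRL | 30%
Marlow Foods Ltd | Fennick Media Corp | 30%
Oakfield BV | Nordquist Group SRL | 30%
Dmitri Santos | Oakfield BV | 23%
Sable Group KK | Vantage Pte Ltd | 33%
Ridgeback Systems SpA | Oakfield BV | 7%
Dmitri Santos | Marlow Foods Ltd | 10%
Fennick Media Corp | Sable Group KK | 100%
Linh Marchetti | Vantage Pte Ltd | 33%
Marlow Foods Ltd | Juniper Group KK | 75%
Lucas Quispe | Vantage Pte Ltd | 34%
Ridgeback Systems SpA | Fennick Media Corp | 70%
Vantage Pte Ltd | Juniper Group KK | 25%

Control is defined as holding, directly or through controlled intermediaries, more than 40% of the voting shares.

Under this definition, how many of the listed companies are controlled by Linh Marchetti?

3

Linh holds 45% of Marlow, so Linh controls Marlow.
Linh holds 70% of Oakfield, so Linh controls Oakfield.
Marlow holds 75% of Juniper, so Linh controls Juniper.
No other company's threshold is met.
Linh controls 3 companies.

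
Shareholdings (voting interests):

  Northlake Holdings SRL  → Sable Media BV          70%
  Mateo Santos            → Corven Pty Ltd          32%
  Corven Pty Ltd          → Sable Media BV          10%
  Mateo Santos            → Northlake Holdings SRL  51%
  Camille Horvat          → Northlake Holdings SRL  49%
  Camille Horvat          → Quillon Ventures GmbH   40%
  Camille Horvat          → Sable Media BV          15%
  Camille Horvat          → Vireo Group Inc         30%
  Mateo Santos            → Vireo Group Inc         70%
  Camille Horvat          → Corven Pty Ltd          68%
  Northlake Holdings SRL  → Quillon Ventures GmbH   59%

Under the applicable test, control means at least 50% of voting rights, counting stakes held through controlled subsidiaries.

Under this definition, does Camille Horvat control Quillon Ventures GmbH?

Camille holds 68% of Corven, so Camille controls Corven.
In Quillon, Camille's side holds only 40%, not ≥ 50%.
So Camille does not control Quillon.

No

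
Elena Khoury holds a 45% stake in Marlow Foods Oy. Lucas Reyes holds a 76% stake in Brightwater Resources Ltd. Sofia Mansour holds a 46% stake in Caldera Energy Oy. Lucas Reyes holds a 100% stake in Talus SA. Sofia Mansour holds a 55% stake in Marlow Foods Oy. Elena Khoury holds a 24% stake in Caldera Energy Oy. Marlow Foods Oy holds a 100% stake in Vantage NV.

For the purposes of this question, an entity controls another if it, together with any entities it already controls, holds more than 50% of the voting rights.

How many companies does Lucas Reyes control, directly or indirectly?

Lucas holds 76% of Brightwater, so Lucas controls Brightwater.
Lucas holds 100% of Talus, so Lucas controls Talus.
No other company's threshold is met.
Lucas controls 2 companies.

2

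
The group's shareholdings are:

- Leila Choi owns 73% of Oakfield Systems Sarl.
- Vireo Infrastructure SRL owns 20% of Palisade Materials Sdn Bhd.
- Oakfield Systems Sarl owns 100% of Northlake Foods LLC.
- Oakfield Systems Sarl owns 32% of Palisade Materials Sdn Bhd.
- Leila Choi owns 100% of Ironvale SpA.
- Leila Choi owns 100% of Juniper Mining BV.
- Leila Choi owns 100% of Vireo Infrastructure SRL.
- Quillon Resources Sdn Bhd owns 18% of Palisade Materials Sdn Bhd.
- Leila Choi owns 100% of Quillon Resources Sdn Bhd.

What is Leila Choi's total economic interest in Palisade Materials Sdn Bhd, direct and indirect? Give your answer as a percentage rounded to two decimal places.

61.36%

Leila reaches Palisade along 3 paths.
Via Oakfield: 73% × 32% = 23.36%.
Via Vireo: 100% × 20% = 20%.
Via Quillon: 100% × 18% = 18%.
Total: 23.36% + 20% + 18% = 61.36%.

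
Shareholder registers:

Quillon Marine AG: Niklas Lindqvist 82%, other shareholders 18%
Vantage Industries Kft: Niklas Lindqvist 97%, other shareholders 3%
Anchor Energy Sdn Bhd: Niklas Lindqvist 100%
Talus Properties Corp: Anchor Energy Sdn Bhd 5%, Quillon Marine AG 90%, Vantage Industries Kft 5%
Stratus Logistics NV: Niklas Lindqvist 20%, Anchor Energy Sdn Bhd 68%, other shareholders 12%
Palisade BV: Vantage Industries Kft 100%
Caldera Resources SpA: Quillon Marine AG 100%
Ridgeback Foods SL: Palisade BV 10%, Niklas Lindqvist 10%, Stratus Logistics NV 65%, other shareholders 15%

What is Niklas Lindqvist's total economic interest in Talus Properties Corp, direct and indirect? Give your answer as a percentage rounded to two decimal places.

Niklas reaches Talus along 3 paths.
Via Anchor: 100% × 5% = 5%.
Via Quillon: 82% × 90% = 73.8%.
Via Vantage: 97% × 5% = 4.85%.
Total: 5% + 73.8% + 4.85% = 83.65%.

83.65%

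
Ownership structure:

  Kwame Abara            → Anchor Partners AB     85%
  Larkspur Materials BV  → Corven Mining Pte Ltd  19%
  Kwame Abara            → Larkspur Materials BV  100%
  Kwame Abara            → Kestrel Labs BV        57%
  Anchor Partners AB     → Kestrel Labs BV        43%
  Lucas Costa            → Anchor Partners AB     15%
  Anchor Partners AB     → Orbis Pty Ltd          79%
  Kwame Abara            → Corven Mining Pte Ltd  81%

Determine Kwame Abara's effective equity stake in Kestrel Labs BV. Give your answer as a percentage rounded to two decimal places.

Kwame reaches Kestrel along 2 paths.
Via Anchor: 85% × 43% = 36.55%.
Direct stake: 57% = 57%.
Total: 36.55% + 57% = 93.55%.

93.55%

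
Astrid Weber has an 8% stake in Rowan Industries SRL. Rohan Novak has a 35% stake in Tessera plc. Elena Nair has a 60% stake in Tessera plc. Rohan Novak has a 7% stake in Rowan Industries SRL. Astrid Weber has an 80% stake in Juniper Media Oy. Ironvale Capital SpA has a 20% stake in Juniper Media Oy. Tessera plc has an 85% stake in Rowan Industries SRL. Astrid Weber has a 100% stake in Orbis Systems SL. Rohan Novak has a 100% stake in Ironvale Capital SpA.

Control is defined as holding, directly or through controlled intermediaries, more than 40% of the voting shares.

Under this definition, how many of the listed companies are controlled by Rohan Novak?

Rohan holds 100% of Ironvale, so Rohan controls Ironvale.
No other company's threshold is met.
Rohan controls 1 company.

1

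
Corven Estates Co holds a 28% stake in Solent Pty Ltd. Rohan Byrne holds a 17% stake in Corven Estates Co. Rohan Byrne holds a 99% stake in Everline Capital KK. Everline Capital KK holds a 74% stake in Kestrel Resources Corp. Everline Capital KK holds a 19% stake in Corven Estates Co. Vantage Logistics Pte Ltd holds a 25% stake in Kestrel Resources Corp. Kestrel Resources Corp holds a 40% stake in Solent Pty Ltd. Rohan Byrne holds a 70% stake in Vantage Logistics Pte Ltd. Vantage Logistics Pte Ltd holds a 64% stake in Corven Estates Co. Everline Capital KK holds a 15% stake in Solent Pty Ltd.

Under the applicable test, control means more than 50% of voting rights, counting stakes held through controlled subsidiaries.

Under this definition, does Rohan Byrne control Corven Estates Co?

Yes

Rohan holds 99% of Everline, so Rohan controls Everline.
Rohan holds 70% of Vantage, so Rohan controls Vantage.
Everline and Rohan and Vantage together hold 19% + 17% + 64% = 100% of Corven, so Rohan controls Corven.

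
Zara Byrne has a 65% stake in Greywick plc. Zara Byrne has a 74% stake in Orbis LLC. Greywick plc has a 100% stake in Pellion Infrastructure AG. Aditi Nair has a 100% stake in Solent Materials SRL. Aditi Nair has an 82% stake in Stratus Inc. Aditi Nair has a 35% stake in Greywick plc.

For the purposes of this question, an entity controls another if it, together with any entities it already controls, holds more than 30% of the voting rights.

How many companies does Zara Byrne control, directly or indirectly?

3

Zara holds 65% of Greywick, so Zara controls Greywick.
Zara holds 74% of Orbis, so Zara controls Orbis.
Greywick holds 100% of Pellion, so Zara controls Pellion.
No other company's threshold is met.
Zara controls 3 companies.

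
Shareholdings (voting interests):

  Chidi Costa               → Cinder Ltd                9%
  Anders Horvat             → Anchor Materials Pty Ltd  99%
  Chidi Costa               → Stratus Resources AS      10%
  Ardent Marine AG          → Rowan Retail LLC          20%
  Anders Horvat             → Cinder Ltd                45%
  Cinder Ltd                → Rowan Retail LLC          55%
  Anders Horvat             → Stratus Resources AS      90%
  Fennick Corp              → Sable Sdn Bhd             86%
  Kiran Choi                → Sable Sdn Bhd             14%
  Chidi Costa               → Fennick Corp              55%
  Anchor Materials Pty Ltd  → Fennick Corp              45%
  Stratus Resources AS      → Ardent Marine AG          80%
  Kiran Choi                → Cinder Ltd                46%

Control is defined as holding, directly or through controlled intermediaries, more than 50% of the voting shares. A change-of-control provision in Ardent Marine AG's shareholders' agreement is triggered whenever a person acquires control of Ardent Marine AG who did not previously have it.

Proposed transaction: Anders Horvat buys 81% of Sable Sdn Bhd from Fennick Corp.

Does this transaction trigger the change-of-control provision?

No

The purchase adds only to Anders's holdings (Fennick's stake shrinks), so Anders is the only person who could newly come to control Ardent.
Anders holds 90% of Stratus, so Anders controls Stratus.
Stratus holds 80% of Ardent, so Anders controls Ardent.
So Anders already controls Ardent before the transaction.
After the purchase, Anders holds 81% of Sable directly, and Fennick's stake falls to 5%.
Anders controlled Ardent already, so this is not a new person acquiring control; every other person's position is unchanged or reduced.
No new person acquires control, so the clause is not triggered.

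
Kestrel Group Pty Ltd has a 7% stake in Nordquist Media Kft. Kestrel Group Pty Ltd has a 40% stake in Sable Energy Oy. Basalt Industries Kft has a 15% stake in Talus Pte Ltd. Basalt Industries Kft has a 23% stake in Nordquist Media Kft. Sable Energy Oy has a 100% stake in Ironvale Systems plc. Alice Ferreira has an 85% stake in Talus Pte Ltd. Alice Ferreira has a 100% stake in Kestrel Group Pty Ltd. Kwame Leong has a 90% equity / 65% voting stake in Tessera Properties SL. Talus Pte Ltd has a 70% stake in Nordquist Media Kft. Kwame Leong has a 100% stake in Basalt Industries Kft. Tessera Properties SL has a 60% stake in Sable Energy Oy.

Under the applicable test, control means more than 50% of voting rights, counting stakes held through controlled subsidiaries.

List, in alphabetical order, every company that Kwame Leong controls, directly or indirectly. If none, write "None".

Kwame holds 65% of Tessera, so Kwame controls Tessera.
Kwame holds 100% of Basalt, so Kwame controls Basalt.
Tessera holds 60% of Sable, so Kwame controls Sable.
Sable holds 100% of Ironvale, so Kwame controls Ironvale.
No other company's threshold is met.

Basalt Industries Kft, Ironvale Systems plc, Sable Energy Oy, Tessera Properties SL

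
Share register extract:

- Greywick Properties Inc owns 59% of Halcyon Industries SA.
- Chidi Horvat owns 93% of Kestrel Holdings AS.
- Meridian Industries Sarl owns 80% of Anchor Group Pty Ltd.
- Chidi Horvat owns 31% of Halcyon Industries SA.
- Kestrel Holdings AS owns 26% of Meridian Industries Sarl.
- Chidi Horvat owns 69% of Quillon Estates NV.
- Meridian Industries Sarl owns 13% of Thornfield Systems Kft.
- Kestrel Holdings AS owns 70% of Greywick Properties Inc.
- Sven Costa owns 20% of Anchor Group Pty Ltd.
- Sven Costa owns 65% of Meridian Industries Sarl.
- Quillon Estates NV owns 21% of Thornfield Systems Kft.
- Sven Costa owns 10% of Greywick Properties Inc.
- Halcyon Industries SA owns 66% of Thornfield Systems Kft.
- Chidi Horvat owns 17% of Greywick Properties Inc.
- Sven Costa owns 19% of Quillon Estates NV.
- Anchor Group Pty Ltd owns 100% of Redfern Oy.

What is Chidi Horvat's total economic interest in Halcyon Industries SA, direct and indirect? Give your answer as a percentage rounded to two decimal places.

79.44%

Chidi reaches Halcyon along 3 paths.
Direct stake: 31% = 31%.
Via Greywick: 17% × 59% = 10.03%.
Via Kestrel → Greywick: 93% × 70% × 59% = 38.409%.
Total: 31% + 10.03% + 38.409% = 79.439%.
Rounded: 79.44%.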